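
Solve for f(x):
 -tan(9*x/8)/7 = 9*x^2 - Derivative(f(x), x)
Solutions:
 f(x) = C1 + 3*x^3 - 8*log(cos(9*x/8))/63


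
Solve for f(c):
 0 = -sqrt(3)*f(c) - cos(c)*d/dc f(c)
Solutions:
 f(c) = C1*(sin(c) - 1)^(sqrt(3)/2)/(sin(c) + 1)^(sqrt(3)/2)


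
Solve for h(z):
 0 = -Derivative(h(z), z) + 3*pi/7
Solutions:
 h(z) = C1 + 3*pi*z/7


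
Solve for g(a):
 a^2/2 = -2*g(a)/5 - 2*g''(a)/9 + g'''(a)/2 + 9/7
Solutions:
 g(a) = C1*exp(a*(-2^(1/3)*5^(2/3)*(81*sqrt(60009) + 19843)^(1/3) - 40*2^(2/3)*5^(1/3)/(81*sqrt(60009) + 19843)^(1/3) + 40)/270)*sin(10^(1/3)*sqrt(3)*a*(-5^(1/3)*(81*sqrt(60009) + 19843)^(1/3) + 40*2^(1/3)/(81*sqrt(60009) + 19843)^(1/3))/270) + C2*exp(a*(-2^(1/3)*5^(2/3)*(81*sqrt(60009) + 19843)^(1/3) - 40*2^(2/3)*5^(1/3)/(81*sqrt(60009) + 19843)^(1/3) + 40)/270)*cos(10^(1/3)*sqrt(3)*a*(-5^(1/3)*(81*sqrt(60009) + 19843)^(1/3) + 40*2^(1/3)/(81*sqrt(60009) + 19843)^(1/3))/270) + C3*exp(a*(40*2^(2/3)*5^(1/3)/(81*sqrt(60009) + 19843)^(1/3) + 20 + 2^(1/3)*5^(2/3)*(81*sqrt(60009) + 19843)^(1/3))/135) - 5*a^2/4 + 290/63


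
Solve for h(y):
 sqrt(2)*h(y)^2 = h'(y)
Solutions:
 h(y) = -1/(C1 + sqrt(2)*y)


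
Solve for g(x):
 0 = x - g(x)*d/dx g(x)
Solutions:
 g(x) = -sqrt(C1 + x^2)
 g(x) = sqrt(C1 + x^2)


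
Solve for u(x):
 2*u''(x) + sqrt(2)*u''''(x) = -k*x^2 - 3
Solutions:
 u(x) = C1 + C2*x + C3*sin(2^(1/4)*x) + C4*cos(2^(1/4)*x) - k*x^4/24 + x^2*(sqrt(2)*k - 3)/4


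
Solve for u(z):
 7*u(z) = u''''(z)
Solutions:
 u(z) = C1*exp(-7^(1/4)*z) + C2*exp(7^(1/4)*z) + C3*sin(7^(1/4)*z) + C4*cos(7^(1/4)*z)


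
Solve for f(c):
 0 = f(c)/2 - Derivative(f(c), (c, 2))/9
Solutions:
 f(c) = C1*exp(-3*sqrt(2)*c/2) + C2*exp(3*sqrt(2)*c/2)


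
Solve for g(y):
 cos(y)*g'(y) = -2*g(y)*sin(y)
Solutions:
 g(y) = C1*cos(y)^2


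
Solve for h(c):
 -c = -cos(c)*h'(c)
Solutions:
 h(c) = C1 + Integral(c/cos(c), c)


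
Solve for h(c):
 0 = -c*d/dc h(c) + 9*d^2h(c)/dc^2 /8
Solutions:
 h(c) = C1 + C2*erfi(2*c/3)


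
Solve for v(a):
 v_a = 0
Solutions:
 v(a) = C1


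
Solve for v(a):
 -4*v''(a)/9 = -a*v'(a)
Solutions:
 v(a) = C1 + C2*erfi(3*sqrt(2)*a/4)


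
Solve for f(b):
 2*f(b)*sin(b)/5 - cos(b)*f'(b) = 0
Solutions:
 f(b) = C1/cos(b)^(2/5)


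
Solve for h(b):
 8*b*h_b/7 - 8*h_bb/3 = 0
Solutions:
 h(b) = C1 + C2*erfi(sqrt(42)*b/14)


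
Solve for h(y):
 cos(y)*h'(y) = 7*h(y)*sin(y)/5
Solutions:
 h(y) = C1/cos(y)^(7/5)


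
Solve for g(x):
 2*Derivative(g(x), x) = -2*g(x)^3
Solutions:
 g(x) = -sqrt(2)*sqrt(-1/(C1 - x))/2
 g(x) = sqrt(2)*sqrt(-1/(C1 - x))/2


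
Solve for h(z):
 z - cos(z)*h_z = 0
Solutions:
 h(z) = C1 + Integral(z/cos(z), z)


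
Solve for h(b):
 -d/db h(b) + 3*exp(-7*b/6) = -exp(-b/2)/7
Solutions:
 h(b) = C1 - 2*exp(-b/2)/7 - 18*exp(-7*b/6)/7


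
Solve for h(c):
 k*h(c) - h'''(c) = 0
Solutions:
 h(c) = C1*exp(c*k^(1/3)) + C2*exp(c*k^(1/3)*(-1 + sqrt(3)*I)/2) + C3*exp(-c*k^(1/3)*(1 + sqrt(3)*I)/2)


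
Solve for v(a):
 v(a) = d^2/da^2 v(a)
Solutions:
 v(a) = C1*exp(-a) + C2*exp(a)


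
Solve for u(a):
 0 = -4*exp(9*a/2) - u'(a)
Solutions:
 u(a) = C1 - 8*exp(9*a/2)/9


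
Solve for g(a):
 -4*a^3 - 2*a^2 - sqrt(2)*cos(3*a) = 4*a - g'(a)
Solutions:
 g(a) = C1 + a^4 + 2*a^3/3 + 2*a^2 + sqrt(2)*sin(3*a)/3


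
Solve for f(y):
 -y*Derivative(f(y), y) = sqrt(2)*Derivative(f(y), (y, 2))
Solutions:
 f(y) = C1 + C2*erf(2^(1/4)*y/2)


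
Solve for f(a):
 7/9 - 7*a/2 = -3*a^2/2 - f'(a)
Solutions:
 f(a) = C1 - a^3/2 + 7*a^2/4 - 7*a/9


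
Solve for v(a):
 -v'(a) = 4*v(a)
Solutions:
 v(a) = C1*exp(-4*a)


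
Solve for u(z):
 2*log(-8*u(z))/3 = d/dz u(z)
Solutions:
 -3*Integral(1/(log(-_y) + 3*log(2)), (_y, u(z)))/2 = C1 - z


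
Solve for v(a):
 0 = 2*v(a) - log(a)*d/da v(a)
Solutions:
 v(a) = C1*exp(2*li(a))


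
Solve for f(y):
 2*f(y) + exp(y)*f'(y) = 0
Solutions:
 f(y) = C1*exp(2*exp(-y))


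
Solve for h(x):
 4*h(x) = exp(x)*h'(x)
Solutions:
 h(x) = C1*exp(-4*exp(-x))


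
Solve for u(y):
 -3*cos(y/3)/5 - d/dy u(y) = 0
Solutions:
 u(y) = C1 - 9*sin(y/3)/5


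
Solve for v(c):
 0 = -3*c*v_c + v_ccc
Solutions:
 v(c) = C1 + Integral(C2*airyai(3^(1/3)*c) + C3*airybi(3^(1/3)*c), c)


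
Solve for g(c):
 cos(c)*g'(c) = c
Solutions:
 g(c) = C1 + Integral(c/cos(c), c)


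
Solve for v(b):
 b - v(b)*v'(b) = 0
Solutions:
 v(b) = -sqrt(C1 + b^2)
 v(b) = sqrt(C1 + b^2)


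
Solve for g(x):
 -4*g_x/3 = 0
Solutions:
 g(x) = C1


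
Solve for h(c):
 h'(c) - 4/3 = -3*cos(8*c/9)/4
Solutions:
 h(c) = C1 + 4*c/3 - 27*sin(8*c/9)/32


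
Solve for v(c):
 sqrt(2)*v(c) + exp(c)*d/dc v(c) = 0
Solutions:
 v(c) = C1*exp(sqrt(2)*exp(-c))


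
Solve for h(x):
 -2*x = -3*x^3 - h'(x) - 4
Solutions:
 h(x) = C1 - 3*x^4/4 + x^2 - 4*x


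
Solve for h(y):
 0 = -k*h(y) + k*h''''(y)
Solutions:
 h(y) = C1*exp(-y) + C2*exp(y) + C3*sin(y) + C4*cos(y)


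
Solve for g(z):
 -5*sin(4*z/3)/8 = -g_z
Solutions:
 g(z) = C1 - 15*cos(4*z/3)/32


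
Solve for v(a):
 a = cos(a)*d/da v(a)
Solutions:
 v(a) = C1 + Integral(a/cos(a), a)


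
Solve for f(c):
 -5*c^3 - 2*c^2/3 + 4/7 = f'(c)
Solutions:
 f(c) = C1 - 5*c^4/4 - 2*c^3/9 + 4*c/7


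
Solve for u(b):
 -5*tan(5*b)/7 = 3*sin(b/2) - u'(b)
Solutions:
 u(b) = C1 - log(cos(5*b))/7 - 6*cos(b/2)


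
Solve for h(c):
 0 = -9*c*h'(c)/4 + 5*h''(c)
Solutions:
 h(c) = C1 + C2*erfi(3*sqrt(10)*c/20)


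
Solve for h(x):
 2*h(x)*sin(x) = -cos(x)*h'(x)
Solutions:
 h(x) = C1*cos(x)^2


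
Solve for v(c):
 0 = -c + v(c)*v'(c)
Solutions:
 v(c) = -sqrt(C1 + c^2)
 v(c) = sqrt(C1 + c^2)


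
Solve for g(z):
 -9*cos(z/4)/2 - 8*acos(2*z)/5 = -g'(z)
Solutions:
 g(z) = C1 + 8*z*acos(2*z)/5 - 4*sqrt(1 - 4*z^2)/5 + 18*sin(z/4)


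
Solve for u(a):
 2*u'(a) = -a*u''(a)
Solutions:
 u(a) = C1 + C2/a


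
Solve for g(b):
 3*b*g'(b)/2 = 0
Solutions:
 g(b) = C1


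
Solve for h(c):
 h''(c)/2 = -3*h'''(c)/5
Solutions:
 h(c) = C1 + C2*c + C3*exp(-5*c/6)


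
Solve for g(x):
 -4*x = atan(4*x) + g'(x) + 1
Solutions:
 g(x) = C1 - 2*x^2 - x*atan(4*x) - x + log(16*x^2 + 1)/8


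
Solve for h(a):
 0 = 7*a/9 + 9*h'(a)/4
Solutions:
 h(a) = C1 - 14*a^2/81


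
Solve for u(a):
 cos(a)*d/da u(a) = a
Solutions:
 u(a) = C1 + Integral(a/cos(a), a)


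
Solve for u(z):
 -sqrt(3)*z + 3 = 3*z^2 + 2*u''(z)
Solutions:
 u(z) = C1 + C2*z - z^4/8 - sqrt(3)*z^3/12 + 3*z^2/4


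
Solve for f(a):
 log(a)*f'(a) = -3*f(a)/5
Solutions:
 f(a) = C1*exp(-3*li(a)/5)


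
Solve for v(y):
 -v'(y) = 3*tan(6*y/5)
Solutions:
 v(y) = C1 + 5*log(cos(6*y/5))/2


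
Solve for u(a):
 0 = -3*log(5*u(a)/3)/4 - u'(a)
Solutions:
 -4*Integral(1/(-log(_y) - log(5) + log(3)), (_y, u(a)))/3 = C1 - a


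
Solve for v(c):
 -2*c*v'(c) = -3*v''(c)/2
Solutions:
 v(c) = C1 + C2*erfi(sqrt(6)*c/3)


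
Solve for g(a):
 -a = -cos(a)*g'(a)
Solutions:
 g(a) = C1 + Integral(a/cos(a), a)


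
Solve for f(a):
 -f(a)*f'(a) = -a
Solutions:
 f(a) = -sqrt(C1 + a^2)
 f(a) = sqrt(C1 + a^2)


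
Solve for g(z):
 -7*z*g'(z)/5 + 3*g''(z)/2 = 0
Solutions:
 g(z) = C1 + C2*erfi(sqrt(105)*z/15)


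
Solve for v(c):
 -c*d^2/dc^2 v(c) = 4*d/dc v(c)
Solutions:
 v(c) = C1 + C2/c^3


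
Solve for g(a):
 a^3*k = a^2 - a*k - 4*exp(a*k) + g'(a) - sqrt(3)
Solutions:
 g(a) = C1 + a^4*k/4 - a^3/3 + a^2*k/2 + sqrt(3)*a + 4*exp(a*k)/k


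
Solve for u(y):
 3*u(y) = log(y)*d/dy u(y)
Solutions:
 u(y) = C1*exp(3*li(y))


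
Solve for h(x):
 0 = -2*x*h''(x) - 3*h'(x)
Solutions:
 h(x) = C1 + C2/sqrt(x)


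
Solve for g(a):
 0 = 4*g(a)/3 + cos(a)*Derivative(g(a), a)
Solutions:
 g(a) = C1*(sin(a) - 1)^(2/3)/(sin(a) + 1)^(2/3)


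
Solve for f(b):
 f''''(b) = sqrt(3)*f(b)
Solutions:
 f(b) = C1*exp(-3^(1/8)*b) + C2*exp(3^(1/8)*b) + C3*sin(3^(1/8)*b) + C4*cos(3^(1/8)*b)


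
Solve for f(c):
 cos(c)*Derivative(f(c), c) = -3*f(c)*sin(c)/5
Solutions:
 f(c) = C1*cos(c)^(3/5)


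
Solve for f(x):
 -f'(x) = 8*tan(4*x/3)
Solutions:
 f(x) = C1 + 6*log(cos(4*x/3))


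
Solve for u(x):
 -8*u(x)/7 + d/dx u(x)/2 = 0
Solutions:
 u(x) = C1*exp(16*x/7)


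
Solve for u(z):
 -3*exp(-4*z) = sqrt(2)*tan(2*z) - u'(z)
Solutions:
 u(z) = C1 + sqrt(2)*log(tan(2*z)^2 + 1)/4 - 3*exp(-4*z)/4


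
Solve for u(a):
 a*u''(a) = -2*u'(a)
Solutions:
 u(a) = C1 + C2/a


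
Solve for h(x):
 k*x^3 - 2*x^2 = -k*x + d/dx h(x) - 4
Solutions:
 h(x) = C1 + k*x^4/4 + k*x^2/2 - 2*x^3/3 + 4*x


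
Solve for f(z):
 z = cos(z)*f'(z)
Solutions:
 f(z) = C1 + Integral(z/cos(z), z)


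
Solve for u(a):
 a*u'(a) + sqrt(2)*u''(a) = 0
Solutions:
 u(a) = C1 + C2*erf(2^(1/4)*a/2)


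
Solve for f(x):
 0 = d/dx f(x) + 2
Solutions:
 f(x) = C1 - 2*x


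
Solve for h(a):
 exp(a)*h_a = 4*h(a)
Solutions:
 h(a) = C1*exp(-4*exp(-a))


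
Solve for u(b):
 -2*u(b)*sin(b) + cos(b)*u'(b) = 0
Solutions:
 u(b) = C1/cos(b)^2


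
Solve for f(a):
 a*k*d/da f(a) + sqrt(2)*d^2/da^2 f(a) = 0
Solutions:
 f(a) = Piecewise((-2^(3/4)*sqrt(pi)*C1*erf(2^(1/4)*a*sqrt(k)/2)/(2*sqrt(k)) - C2, (k > 0) | (k < 0)), (-C1*a - C2, True))


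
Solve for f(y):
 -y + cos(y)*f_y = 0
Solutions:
 f(y) = C1 + Integral(y/cos(y), y)


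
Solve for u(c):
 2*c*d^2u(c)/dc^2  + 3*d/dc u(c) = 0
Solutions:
 u(c) = C1 + C2/sqrt(c)


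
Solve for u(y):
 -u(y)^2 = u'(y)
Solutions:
 u(y) = 1/(C1 + y)


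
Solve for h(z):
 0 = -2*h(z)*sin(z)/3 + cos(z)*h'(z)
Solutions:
 h(z) = C1/cos(z)^(2/3)


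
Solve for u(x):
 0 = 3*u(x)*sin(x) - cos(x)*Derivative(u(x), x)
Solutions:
 u(x) = C1/cos(x)^3


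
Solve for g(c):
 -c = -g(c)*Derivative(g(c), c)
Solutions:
 g(c) = -sqrt(C1 + c^2)
 g(c) = sqrt(C1 + c^2)


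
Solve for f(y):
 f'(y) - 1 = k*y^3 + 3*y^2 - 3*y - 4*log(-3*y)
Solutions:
 f(y) = C1 + k*y^4/4 + y^3 - 3*y^2/2 - 4*y*log(-y) + y*(5 - 4*log(3))


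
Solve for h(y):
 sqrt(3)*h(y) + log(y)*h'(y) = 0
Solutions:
 h(y) = C1*exp(-sqrt(3)*li(y))


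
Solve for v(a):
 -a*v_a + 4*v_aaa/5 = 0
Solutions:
 v(a) = C1 + Integral(C2*airyai(10^(1/3)*a/2) + C3*airybi(10^(1/3)*a/2), a)


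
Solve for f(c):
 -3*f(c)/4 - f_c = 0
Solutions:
 f(c) = C1*exp(-3*c/4)


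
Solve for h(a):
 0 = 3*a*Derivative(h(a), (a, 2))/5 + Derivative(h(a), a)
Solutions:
 h(a) = C1 + C2/a^(2/3)


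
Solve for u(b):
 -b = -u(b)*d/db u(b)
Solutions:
 u(b) = -sqrt(C1 + b^2)
 u(b) = sqrt(C1 + b^2)


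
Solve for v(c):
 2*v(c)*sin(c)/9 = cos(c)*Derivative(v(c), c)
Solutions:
 v(c) = C1/cos(c)^(2/9)


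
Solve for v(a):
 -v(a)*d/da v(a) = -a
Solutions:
 v(a) = -sqrt(C1 + a^2)
 v(a) = sqrt(C1 + a^2)


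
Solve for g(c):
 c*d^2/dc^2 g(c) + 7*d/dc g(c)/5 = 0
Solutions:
 g(c) = C1 + C2/c^(2/5)


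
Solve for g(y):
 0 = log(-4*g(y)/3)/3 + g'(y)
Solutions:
 3*Integral(1/(log(-_y) - log(3) + 2*log(2)), (_y, g(y))) = C1 - y


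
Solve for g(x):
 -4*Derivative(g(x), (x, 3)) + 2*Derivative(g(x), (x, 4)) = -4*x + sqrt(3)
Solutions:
 g(x) = C1 + C2*x + C3*x^2 + C4*exp(2*x) + x^4/24 + x^3*(2 - sqrt(3))/24


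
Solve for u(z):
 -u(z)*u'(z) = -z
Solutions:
 u(z) = -sqrt(C1 + z^2)
 u(z) = sqrt(C1 + z^2)


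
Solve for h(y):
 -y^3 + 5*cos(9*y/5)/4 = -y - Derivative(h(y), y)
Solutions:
 h(y) = C1 + y^4/4 - y^2/2 - 25*sin(9*y/5)/36


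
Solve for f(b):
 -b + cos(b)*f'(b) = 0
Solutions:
 f(b) = C1 + Integral(b/cos(b), b)


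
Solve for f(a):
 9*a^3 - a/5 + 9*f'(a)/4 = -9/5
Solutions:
 f(a) = C1 - a^4 + 2*a^2/45 - 4*a/5


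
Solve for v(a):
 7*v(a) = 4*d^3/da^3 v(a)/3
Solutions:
 v(a) = C3*exp(42^(1/3)*a/2) + (C1*sin(14^(1/3)*3^(5/6)*a/4) + C2*cos(14^(1/3)*3^(5/6)*a/4))*exp(-42^(1/3)*a/4)


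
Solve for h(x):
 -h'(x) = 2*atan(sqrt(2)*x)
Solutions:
 h(x) = C1 - 2*x*atan(sqrt(2)*x) + sqrt(2)*log(2*x^2 + 1)/2


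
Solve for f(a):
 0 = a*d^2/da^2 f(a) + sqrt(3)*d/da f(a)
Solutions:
 f(a) = C1 + C2*a^(1 - sqrt(3))


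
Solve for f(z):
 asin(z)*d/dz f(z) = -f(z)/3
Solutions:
 f(z) = C1*exp(-Integral(1/asin(z), z)/3)


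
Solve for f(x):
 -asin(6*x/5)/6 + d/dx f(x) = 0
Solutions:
 f(x) = C1 + x*asin(6*x/5)/6 + sqrt(25 - 36*x^2)/36


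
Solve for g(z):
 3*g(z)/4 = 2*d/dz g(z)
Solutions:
 g(z) = C1*exp(3*z/8)


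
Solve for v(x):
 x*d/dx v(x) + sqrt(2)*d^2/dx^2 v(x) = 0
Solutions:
 v(x) = C1 + C2*erf(2^(1/4)*x/2)


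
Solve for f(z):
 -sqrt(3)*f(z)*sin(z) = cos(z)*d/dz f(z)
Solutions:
 f(z) = C1*cos(z)^(sqrt(3))


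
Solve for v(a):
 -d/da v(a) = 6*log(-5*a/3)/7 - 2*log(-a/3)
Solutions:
 v(a) = C1 + 8*a*log(-a)/7 + a*(-log(46875)/7 - 8/7 - log(3))


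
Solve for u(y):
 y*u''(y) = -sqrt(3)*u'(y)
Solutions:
 u(y) = C1 + C2*y^(1 - sqrt(3))


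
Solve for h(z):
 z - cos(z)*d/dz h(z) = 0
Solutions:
 h(z) = C1 + Integral(z/cos(z), z)


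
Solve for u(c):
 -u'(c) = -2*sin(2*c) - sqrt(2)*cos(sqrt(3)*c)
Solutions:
 u(c) = C1 + sqrt(6)*sin(sqrt(3)*c)/3 - cos(2*c)


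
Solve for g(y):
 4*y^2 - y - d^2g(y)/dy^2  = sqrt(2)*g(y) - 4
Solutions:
 g(y) = C1*sin(2^(1/4)*y) + C2*cos(2^(1/4)*y) + 2*sqrt(2)*y^2 - sqrt(2)*y/2 - 4 + 2*sqrt(2)


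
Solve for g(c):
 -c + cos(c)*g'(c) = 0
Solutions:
 g(c) = C1 + Integral(c/cos(c), c)


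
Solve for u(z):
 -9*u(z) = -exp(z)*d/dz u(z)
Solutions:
 u(z) = C1*exp(-9*exp(-z))


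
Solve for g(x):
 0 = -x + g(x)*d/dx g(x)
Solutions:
 g(x) = -sqrt(C1 + x^2)
 g(x) = sqrt(C1 + x^2)


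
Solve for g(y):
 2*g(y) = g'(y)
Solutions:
 g(y) = C1*exp(2*y)


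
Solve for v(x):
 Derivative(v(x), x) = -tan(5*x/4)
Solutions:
 v(x) = C1 + 4*log(cos(5*x/4))/5


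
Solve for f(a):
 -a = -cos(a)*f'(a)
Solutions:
 f(a) = C1 + Integral(a/cos(a), a)


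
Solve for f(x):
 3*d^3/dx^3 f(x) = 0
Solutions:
 f(x) = C1 + C2*x + C3*x^2


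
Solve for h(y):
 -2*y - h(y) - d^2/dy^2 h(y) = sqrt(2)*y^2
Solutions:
 h(y) = C1*sin(y) + C2*cos(y) - sqrt(2)*y^2 - 2*y + 2*sqrt(2)


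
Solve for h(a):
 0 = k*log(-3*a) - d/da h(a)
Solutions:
 h(a) = C1 + a*k*log(-a) + a*k*(-1 + log(3))


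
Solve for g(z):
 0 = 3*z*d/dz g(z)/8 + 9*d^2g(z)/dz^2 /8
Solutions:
 g(z) = C1 + C2*erf(sqrt(6)*z/6)


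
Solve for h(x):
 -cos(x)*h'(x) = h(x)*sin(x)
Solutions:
 h(x) = C1*cos(x)


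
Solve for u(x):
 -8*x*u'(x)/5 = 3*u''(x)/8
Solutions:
 u(x) = C1 + C2*erf(4*sqrt(30)*x/15)


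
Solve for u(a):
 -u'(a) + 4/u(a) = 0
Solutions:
 u(a) = -sqrt(C1 + 8*a)
 u(a) = sqrt(C1 + 8*a)


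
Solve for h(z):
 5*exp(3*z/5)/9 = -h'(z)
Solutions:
 h(z) = C1 - 25*exp(3*z/5)/27


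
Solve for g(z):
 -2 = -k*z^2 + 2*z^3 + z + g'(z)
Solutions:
 g(z) = C1 + k*z^3/3 - z^4/2 - z^2/2 - 2*z


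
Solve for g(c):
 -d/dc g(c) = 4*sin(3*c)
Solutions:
 g(c) = C1 + 4*cos(3*c)/3


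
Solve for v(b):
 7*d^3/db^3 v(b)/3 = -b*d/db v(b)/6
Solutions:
 v(b) = C1 + Integral(C2*airyai(-14^(2/3)*b/14) + C3*airybi(-14^(2/3)*b/14), b)


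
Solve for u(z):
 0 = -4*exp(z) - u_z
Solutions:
 u(z) = C1 - 4*exp(z)


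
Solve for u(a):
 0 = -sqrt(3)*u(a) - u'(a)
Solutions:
 u(a) = C1*exp(-sqrt(3)*a)


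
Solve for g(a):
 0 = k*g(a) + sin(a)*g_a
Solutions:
 g(a) = C1*exp(k*(-log(cos(a) - 1) + log(cos(a) + 1))/2)


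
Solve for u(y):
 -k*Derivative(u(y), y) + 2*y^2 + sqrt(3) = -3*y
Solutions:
 u(y) = C1 + 2*y^3/(3*k) + 3*y^2/(2*k) + sqrt(3)*y/k


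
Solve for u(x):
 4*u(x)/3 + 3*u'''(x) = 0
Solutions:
 u(x) = C3*exp(-2^(2/3)*3^(1/3)*x/3) + (C1*sin(2^(2/3)*3^(5/6)*x/6) + C2*cos(2^(2/3)*3^(5/6)*x/6))*exp(2^(2/3)*3^(1/3)*x/6)


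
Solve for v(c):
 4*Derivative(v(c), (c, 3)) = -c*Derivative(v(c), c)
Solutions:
 v(c) = C1 + Integral(C2*airyai(-2^(1/3)*c/2) + C3*airybi(-2^(1/3)*c/2), c)


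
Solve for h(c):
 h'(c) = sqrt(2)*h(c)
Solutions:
 h(c) = C1*exp(sqrt(2)*c)


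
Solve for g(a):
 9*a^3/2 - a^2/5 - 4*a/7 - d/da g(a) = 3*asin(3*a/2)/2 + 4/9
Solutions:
 g(a) = C1 + 9*a^4/8 - a^3/15 - 2*a^2/7 - 3*a*asin(3*a/2)/2 - 4*a/9 - sqrt(4 - 9*a^2)/2


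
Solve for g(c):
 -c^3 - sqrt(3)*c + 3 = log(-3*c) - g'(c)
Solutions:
 g(c) = C1 + c^4/4 + sqrt(3)*c^2/2 + c*log(-c) + c*(-4 + log(3))


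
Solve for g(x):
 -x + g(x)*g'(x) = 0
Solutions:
 g(x) = -sqrt(C1 + x^2)
 g(x) = sqrt(C1 + x^2)


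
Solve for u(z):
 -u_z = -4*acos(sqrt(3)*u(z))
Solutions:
 Integral(1/acos(sqrt(3)*_y), (_y, u(z))) = C1 + 4*z


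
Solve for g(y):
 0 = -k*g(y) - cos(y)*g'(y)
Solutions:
 g(y) = C1*exp(k*(log(sin(y) - 1) - log(sin(y) + 1))/2)


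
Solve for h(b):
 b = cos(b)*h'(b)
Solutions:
 h(b) = C1 + Integral(b/cos(b), b)


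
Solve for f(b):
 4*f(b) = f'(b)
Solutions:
 f(b) = C1*exp(4*b)


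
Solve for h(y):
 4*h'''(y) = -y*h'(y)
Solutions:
 h(y) = C1 + Integral(C2*airyai(-2^(1/3)*y/2) + C3*airybi(-2^(1/3)*y/2), y)


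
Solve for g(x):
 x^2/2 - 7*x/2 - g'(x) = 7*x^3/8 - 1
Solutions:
 g(x) = C1 - 7*x^4/32 + x^3/6 - 7*x^2/4 + x


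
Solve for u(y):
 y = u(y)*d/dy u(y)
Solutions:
 u(y) = -sqrt(C1 + y^2)
 u(y) = sqrt(C1 + y^2)


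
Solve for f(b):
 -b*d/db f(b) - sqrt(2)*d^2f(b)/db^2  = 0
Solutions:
 f(b) = C1 + C2*erf(2^(1/4)*b/2)


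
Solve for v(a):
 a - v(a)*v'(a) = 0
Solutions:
 v(a) = -sqrt(C1 + a^2)
 v(a) = sqrt(C1 + a^2)


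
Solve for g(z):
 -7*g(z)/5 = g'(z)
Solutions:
 g(z) = C1*exp(-7*z/5)


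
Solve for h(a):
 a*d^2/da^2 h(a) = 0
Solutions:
 h(a) = C1 + C2*a


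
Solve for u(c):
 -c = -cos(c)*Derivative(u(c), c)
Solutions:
 u(c) = C1 + Integral(c/cos(c), c)


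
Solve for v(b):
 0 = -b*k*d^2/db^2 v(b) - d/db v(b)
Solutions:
 v(b) = C1 + b^(((re(k) - 1)*re(k) + im(k)^2)/(re(k)^2 + im(k)^2))*(C2*sin(log(b)*Abs(im(k))/(re(k)^2 + im(k)^2)) + C3*cos(log(b)*im(k)/(re(k)^2 + im(k)^2)))


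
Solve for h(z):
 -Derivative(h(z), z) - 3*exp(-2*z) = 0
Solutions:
 h(z) = C1 + 3*exp(-2*z)/2


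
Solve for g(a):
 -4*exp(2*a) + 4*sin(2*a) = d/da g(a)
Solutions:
 g(a) = C1 - 2*exp(2*a) - 2*cos(2*a)


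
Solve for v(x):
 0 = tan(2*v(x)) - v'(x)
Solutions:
 v(x) = -asin(C1*exp(2*x))/2 + pi/2
 v(x) = asin(C1*exp(2*x))/2


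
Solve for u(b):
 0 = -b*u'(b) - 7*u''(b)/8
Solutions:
 u(b) = C1 + C2*erf(2*sqrt(7)*b/7)


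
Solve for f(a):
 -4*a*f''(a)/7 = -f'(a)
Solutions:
 f(a) = C1 + C2*a^(11/4)


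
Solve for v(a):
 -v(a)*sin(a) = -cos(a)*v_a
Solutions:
 v(a) = C1/cos(a)


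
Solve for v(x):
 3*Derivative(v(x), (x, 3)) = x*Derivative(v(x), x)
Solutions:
 v(x) = C1 + Integral(C2*airyai(3^(2/3)*x/3) + C3*airybi(3^(2/3)*x/3), x)


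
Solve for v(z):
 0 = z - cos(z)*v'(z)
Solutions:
 v(z) = C1 + Integral(z/cos(z), z)


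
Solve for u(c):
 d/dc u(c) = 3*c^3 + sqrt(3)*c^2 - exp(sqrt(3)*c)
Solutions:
 u(c) = C1 + 3*c^4/4 + sqrt(3)*c^3/3 - sqrt(3)*exp(sqrt(3)*c)/3


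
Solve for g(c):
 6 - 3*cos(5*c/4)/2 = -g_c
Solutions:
 g(c) = C1 - 6*c + 6*sin(5*c/4)/5


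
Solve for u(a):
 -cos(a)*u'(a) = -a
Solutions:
 u(a) = C1 + Integral(a/cos(a), a)


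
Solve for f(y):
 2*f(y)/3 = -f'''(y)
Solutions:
 f(y) = C3*exp(-2^(1/3)*3^(2/3)*y/3) + (C1*sin(2^(1/3)*3^(1/6)*y/2) + C2*cos(2^(1/3)*3^(1/6)*y/2))*exp(2^(1/3)*3^(2/3)*y/6)


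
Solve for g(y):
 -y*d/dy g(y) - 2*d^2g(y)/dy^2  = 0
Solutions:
 g(y) = C1 + C2*erf(y/2)


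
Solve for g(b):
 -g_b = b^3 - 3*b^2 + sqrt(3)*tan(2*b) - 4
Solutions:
 g(b) = C1 - b^4/4 + b^3 + 4*b + sqrt(3)*log(cos(2*b))/2


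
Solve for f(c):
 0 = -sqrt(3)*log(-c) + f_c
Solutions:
 f(c) = C1 + sqrt(3)*c*log(-c) - sqrt(3)*c


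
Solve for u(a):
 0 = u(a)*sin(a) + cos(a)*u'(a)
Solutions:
 u(a) = C1*cos(a)


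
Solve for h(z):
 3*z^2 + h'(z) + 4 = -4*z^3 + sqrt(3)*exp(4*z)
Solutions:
 h(z) = C1 - z^4 - z^3 - 4*z + sqrt(3)*exp(4*z)/4


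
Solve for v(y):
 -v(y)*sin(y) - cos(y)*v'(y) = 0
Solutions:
 v(y) = C1*cos(y)


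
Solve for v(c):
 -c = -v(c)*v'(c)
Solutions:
 v(c) = -sqrt(C1 + c^2)
 v(c) = sqrt(C1 + c^2)


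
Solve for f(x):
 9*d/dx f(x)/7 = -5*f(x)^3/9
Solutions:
 f(x) = -9*sqrt(2)*sqrt(-1/(C1 - 35*x))/2
 f(x) = 9*sqrt(2)*sqrt(-1/(C1 - 35*x))/2


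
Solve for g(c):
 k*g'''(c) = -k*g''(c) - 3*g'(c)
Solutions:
 g(c) = C1 + C2*exp(c*(-1 + sqrt(k*(k - 12))/k)/2) + C3*exp(-c*(1 + sqrt(k*(k - 12))/k)/2)


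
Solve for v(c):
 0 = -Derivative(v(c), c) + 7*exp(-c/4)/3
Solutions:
 v(c) = C1 - 28*exp(-c/4)/3


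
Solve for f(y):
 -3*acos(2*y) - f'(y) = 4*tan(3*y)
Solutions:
 f(y) = C1 - 3*y*acos(2*y) + 3*sqrt(1 - 4*y^2)/2 + 4*log(cos(3*y))/3


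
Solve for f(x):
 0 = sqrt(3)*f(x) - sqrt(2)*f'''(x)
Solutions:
 f(x) = C3*exp(2^(5/6)*3^(1/6)*x/2) + (C1*sin(2^(5/6)*3^(2/3)*x/4) + C2*cos(2^(5/6)*3^(2/3)*x/4))*exp(-2^(5/6)*3^(1/6)*x/4)


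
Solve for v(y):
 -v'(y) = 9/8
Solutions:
 v(y) = C1 - 9*y/8


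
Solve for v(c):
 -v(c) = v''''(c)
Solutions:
 v(c) = (C1*sin(sqrt(2)*c/2) + C2*cos(sqrt(2)*c/2))*exp(-sqrt(2)*c/2) + (C3*sin(sqrt(2)*c/2) + C4*cos(sqrt(2)*c/2))*exp(sqrt(2)*c/2)


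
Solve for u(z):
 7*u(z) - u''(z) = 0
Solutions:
 u(z) = C1*exp(-sqrt(7)*z) + C2*exp(sqrt(7)*z)


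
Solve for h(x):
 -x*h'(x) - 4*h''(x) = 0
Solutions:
 h(x) = C1 + C2*erf(sqrt(2)*x/4)


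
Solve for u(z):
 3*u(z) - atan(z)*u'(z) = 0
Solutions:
 u(z) = C1*exp(3*Integral(1/atan(z), z))


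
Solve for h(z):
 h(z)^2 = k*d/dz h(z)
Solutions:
 h(z) = -k/(C1*k + z)


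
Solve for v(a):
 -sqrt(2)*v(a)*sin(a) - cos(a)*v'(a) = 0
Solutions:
 v(a) = C1*cos(a)^(sqrt(2))


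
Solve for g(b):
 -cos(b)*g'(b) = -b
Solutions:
 g(b) = C1 + Integral(b/cos(b), b)


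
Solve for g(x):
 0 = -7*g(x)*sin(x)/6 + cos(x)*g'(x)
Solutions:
 g(x) = C1/cos(x)^(7/6)


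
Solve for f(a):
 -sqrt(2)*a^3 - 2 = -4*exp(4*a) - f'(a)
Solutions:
 f(a) = C1 + sqrt(2)*a^4/4 + 2*a - exp(4*a)


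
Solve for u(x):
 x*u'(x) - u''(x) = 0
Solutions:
 u(x) = C1 + C2*erfi(sqrt(2)*x/2)


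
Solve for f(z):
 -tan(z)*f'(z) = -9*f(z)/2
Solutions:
 f(z) = C1*sin(z)^(9/2)


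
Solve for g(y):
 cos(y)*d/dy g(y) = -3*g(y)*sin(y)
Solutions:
 g(y) = C1*cos(y)^3


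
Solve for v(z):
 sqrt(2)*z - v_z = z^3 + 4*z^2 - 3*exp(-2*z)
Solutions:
 v(z) = C1 - z^4/4 - 4*z^3/3 + sqrt(2)*z^2/2 - 3*exp(-2*z)/2


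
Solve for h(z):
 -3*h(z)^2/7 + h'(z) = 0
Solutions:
 h(z) = -7/(C1 + 3*z)


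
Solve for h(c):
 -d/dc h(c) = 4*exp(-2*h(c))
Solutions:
 h(c) = log(-sqrt(C1 - 8*c))
 h(c) = log(C1 - 8*c)/2


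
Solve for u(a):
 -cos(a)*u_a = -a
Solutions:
 u(a) = C1 + Integral(a/cos(a), a)


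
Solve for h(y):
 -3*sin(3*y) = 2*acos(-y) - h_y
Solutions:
 h(y) = C1 + 2*y*acos(-y) + 2*sqrt(1 - y^2) - cos(3*y)


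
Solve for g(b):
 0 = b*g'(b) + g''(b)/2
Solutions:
 g(b) = C1 + C2*erf(b)


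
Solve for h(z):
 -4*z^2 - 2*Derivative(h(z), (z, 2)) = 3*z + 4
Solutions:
 h(z) = C1 + C2*z - z^4/6 - z^3/4 - z^2


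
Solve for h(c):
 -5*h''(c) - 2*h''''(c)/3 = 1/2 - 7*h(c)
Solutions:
 h(c) = C1*exp(-c*sqrt(-15 + sqrt(393))/2) + C2*exp(c*sqrt(-15 + sqrt(393))/2) + C3*sin(c*sqrt(15 + sqrt(393))/2) + C4*cos(c*sqrt(15 + sqrt(393))/2) + 1/14


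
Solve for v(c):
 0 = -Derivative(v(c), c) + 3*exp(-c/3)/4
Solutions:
 v(c) = C1 - 9*exp(-c/3)/4


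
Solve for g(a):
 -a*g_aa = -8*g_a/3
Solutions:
 g(a) = C1 + C2*a^(11/3)


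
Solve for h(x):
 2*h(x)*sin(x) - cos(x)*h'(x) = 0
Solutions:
 h(x) = C1/cos(x)^2


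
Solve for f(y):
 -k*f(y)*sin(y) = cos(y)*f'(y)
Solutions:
 f(y) = C1*exp(k*log(cos(y)))


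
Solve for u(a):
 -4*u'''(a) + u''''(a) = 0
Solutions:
 u(a) = C1 + C2*a + C3*a^2 + C4*exp(4*a)


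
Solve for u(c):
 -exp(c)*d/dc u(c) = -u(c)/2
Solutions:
 u(c) = C1*exp(-exp(-c)/2)


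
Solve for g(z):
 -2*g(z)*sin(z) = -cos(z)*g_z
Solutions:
 g(z) = C1/cos(z)^2


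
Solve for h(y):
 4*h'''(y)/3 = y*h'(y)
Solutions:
 h(y) = C1 + Integral(C2*airyai(6^(1/3)*y/2) + C3*airybi(6^(1/3)*y/2), y)


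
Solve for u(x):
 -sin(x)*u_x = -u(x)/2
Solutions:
 u(x) = C1*(cos(x) - 1)^(1/4)/(cos(x) + 1)^(1/4)


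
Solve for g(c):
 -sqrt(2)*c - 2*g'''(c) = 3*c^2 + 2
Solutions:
 g(c) = C1 + C2*c + C3*c^2 - c^5/40 - sqrt(2)*c^4/48 - c^3/6


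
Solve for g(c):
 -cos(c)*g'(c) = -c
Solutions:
 g(c) = C1 + Integral(c/cos(c), c)


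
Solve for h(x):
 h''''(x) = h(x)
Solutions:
 h(x) = C1*exp(-x) + C2*exp(x) + C3*sin(x) + C4*cos(x)


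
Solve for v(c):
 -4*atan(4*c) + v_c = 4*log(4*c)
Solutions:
 v(c) = C1 + 4*c*log(c) + 4*c*atan(4*c) - 4*c + 8*c*log(2) - log(16*c^2 + 1)/2


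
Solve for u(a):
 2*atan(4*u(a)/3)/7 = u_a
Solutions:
 Integral(1/atan(4*_y/3), (_y, u(a))) = C1 + 2*a/7


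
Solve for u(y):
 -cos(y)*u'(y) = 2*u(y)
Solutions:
 u(y) = C1*(sin(y) - 1)/(sin(y) + 1)


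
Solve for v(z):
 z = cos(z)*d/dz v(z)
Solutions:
 v(z) = C1 + Integral(z/cos(z), z)


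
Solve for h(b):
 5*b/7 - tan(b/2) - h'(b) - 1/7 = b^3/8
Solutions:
 h(b) = C1 - b^4/32 + 5*b^2/14 - b/7 + 2*log(cos(b/2))


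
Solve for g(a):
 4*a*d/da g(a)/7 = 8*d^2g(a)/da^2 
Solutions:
 g(a) = C1 + C2*erfi(sqrt(7)*a/14)


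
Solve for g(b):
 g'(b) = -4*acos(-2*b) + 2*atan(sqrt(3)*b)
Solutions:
 g(b) = C1 - 4*b*acos(-2*b) + 2*b*atan(sqrt(3)*b) - 2*sqrt(1 - 4*b^2) - sqrt(3)*log(3*b^2 + 1)/3


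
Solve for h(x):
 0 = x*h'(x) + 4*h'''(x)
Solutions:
 h(x) = C1 + Integral(C2*airyai(-2^(1/3)*x/2) + C3*airybi(-2^(1/3)*x/2), x)


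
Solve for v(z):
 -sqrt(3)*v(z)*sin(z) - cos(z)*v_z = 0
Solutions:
 v(z) = C1*cos(z)^(sqrt(3))


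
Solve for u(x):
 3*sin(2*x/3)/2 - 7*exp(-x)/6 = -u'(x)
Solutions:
 u(x) = C1 + 9*cos(2*x/3)/4 - 7*exp(-x)/6


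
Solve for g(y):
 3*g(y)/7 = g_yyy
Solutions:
 g(y) = C3*exp(3^(1/3)*7^(2/3)*y/7) + (C1*sin(3^(5/6)*7^(2/3)*y/14) + C2*cos(3^(5/6)*7^(2/3)*y/14))*exp(-3^(1/3)*7^(2/3)*y/14)


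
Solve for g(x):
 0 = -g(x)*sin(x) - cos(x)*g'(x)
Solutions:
 g(x) = C1*cos(x)


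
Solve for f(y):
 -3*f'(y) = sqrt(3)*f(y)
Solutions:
 f(y) = C1*exp(-sqrt(3)*y/3)


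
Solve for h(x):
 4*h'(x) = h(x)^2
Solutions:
 h(x) = -4/(C1 + x)


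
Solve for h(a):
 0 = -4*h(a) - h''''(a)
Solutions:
 h(a) = (C1*sin(a) + C2*cos(a))*exp(-a) + (C3*sin(a) + C4*cos(a))*exp(a)


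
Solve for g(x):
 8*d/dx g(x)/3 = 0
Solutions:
 g(x) = C1


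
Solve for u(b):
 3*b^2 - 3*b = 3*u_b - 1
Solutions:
 u(b) = C1 + b^3/3 - b^2/2 + b/3


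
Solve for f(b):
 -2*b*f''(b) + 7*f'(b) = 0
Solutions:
 f(b) = C1 + C2*b^(9/2)


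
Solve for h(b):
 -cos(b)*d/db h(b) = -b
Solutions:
 h(b) = C1 + Integral(b/cos(b), b)


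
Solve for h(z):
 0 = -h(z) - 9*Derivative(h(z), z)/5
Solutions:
 h(z) = C1*exp(-5*z/9)


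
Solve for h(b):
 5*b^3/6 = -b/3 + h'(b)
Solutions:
 h(b) = C1 + 5*b^4/24 + b^2/6


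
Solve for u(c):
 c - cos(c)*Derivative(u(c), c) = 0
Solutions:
 u(c) = C1 + Integral(c/cos(c), c)


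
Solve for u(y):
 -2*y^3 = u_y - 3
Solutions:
 u(y) = C1 - y^4/2 + 3*y


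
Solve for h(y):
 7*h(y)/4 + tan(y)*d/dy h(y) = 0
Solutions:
 h(y) = C1/sin(y)^(7/4)


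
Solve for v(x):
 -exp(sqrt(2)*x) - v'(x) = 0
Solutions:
 v(x) = C1 - sqrt(2)*exp(sqrt(2)*x)/2


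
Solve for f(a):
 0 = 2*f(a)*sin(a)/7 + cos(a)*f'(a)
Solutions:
 f(a) = C1*cos(a)^(2/7)


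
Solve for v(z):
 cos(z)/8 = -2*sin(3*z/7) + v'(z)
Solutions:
 v(z) = C1 + sin(z)/8 - 14*cos(3*z/7)/3


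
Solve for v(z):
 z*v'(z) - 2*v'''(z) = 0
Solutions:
 v(z) = C1 + Integral(C2*airyai(2^(2/3)*z/2) + C3*airybi(2^(2/3)*z/2), z)


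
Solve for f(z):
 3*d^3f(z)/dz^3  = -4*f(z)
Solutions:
 f(z) = C3*exp(-6^(2/3)*z/3) + (C1*sin(2^(2/3)*3^(1/6)*z/2) + C2*cos(2^(2/3)*3^(1/6)*z/2))*exp(6^(2/3)*z/6)


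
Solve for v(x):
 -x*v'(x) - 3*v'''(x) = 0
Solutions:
 v(x) = C1 + Integral(C2*airyai(-3^(2/3)*x/3) + C3*airybi(-3^(2/3)*x/3), x)


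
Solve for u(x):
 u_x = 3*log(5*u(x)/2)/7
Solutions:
 7*Integral(1/(-log(_y) - log(5) + log(2)), (_y, u(x)))/3 = C1 - x


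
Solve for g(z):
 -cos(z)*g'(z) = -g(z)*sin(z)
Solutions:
 g(z) = C1/cos(z)


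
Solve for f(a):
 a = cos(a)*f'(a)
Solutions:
 f(a) = C1 + Integral(a/cos(a), a)


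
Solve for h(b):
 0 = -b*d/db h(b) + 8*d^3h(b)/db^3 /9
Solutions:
 h(b) = C1 + Integral(C2*airyai(3^(2/3)*b/2) + C3*airybi(3^(2/3)*b/2), b)


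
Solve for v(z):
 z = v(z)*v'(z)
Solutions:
 v(z) = -sqrt(C1 + z^2)
 v(z) = sqrt(C1 + z^2)


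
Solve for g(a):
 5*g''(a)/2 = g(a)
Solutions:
 g(a) = C1*exp(-sqrt(10)*a/5) + C2*exp(sqrt(10)*a/5)


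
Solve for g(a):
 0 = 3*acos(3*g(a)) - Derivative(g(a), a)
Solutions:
 Integral(1/acos(3*_y), (_y, g(a))) = C1 + 3*a


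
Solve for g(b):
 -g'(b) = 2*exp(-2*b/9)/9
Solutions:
 g(b) = C1 + exp(-2*b/9)


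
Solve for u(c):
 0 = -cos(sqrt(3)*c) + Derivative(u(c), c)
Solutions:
 u(c) = C1 + sqrt(3)*sin(sqrt(3)*c)/3


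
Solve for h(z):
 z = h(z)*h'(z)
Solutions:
 h(z) = -sqrt(C1 + z^2)
 h(z) = sqrt(C1 + z^2)


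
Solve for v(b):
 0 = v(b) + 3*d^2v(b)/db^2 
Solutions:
 v(b) = C1*sin(sqrt(3)*b/3) + C2*cos(sqrt(3)*b/3)


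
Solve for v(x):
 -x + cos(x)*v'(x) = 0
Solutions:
 v(x) = C1 + Integral(x/cos(x), x)


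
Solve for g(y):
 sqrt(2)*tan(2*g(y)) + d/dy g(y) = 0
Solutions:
 g(y) = -asin(C1*exp(-2*sqrt(2)*y))/2 + pi/2
 g(y) = asin(C1*exp(-2*sqrt(2)*y))/2


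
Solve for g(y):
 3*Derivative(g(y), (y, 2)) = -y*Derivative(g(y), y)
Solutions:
 g(y) = C1 + C2*erf(sqrt(6)*y/6)


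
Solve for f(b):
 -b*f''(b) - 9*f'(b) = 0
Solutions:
 f(b) = C1 + C2/b^8


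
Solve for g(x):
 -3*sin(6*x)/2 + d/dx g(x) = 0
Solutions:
 g(x) = C1 - cos(6*x)/4


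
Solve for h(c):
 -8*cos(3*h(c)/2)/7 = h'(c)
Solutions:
 8*c/7 - log(sin(3*h(c)/2) - 1)/3 + log(sin(3*h(c)/2) + 1)/3 = C1


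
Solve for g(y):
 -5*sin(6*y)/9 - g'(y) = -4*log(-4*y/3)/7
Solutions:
 g(y) = C1 + 4*y*log(-y)/7 - 4*y*log(3)/7 - 4*y/7 + 8*y*log(2)/7 + 5*cos(6*y)/54


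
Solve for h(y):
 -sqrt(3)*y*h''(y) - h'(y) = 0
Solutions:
 h(y) = C1 + C2*y^(1 - sqrt(3)/3)


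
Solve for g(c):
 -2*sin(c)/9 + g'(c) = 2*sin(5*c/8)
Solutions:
 g(c) = C1 - 16*cos(5*c/8)/5 - 2*cos(c)/9


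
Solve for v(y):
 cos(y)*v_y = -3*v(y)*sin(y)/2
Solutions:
 v(y) = C1*cos(y)^(3/2)


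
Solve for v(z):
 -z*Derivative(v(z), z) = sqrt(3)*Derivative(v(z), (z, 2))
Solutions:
 v(z) = C1 + C2*erf(sqrt(2)*3^(3/4)*z/6)


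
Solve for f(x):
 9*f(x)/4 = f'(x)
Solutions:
 f(x) = C1*exp(9*x/4)


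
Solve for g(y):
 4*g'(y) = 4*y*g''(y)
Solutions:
 g(y) = C1 + C2*y^2


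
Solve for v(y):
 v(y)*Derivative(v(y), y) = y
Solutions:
 v(y) = -sqrt(C1 + y^2)
 v(y) = sqrt(C1 + y^2)


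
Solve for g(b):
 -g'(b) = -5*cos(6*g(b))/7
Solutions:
 -5*b/7 - log(sin(6*g(b)) - 1)/12 + log(sin(6*g(b)) + 1)/12 = C1


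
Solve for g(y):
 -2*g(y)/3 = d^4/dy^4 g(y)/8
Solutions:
 g(y) = (C1*sin(sqrt(2)*3^(3/4)*y/3) + C2*cos(sqrt(2)*3^(3/4)*y/3))*exp(-sqrt(2)*3^(3/4)*y/3) + (C3*sin(sqrt(2)*3^(3/4)*y/3) + C4*cos(sqrt(2)*3^(3/4)*y/3))*exp(sqrt(2)*3^(3/4)*y/3)


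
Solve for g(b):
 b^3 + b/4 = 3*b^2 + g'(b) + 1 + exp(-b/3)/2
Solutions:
 g(b) = C1 + b^4/4 - b^3 + b^2/8 - b + 3*exp(-b/3)/2


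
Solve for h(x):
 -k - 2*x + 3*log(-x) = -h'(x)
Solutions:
 h(x) = C1 + x^2 + x*(k + 3) - 3*x*log(-x)


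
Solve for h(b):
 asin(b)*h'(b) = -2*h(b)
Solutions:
 h(b) = C1*exp(-2*Integral(1/asin(b), b))


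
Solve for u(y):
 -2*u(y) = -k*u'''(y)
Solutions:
 u(y) = C1*exp(2^(1/3)*y*(1/k)^(1/3)) + C2*exp(2^(1/3)*y*(-1 + sqrt(3)*I)*(1/k)^(1/3)/2) + C3*exp(-2^(1/3)*y*(1 + sqrt(3)*I)*(1/k)^(1/3)/2)


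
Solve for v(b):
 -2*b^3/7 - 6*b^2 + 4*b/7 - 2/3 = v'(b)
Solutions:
 v(b) = C1 - b^4/14 - 2*b^3 + 2*b^2/7 - 2*b/3


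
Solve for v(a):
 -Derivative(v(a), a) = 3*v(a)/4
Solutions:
 v(a) = C1*exp(-3*a/4)


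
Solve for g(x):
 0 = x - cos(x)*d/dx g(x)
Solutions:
 g(x) = C1 + Integral(x/cos(x), x)


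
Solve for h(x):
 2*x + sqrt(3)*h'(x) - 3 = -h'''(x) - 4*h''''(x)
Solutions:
 h(x) = C1 + C2*exp(x*(-2 + (1 + 216*sqrt(3) + sqrt(-1 + (1 + 216*sqrt(3))^2))^(-1/3) + (1 + 216*sqrt(3) + sqrt(-1 + (1 + 216*sqrt(3))^2))^(1/3))/24)*sin(sqrt(3)*x*(-(1 + 216*sqrt(3) + sqrt(-1 + (1 + 216*sqrt(3))^2))^(1/3) + (1 + 216*sqrt(3) + sqrt(-1 + (1 + 216*sqrt(3))^2))^(-1/3))/24) + C3*exp(x*(-2 + (1 + 216*sqrt(3) + sqrt(-1 + (1 + 216*sqrt(3))^2))^(-1/3) + (1 + 216*sqrt(3) + sqrt(-1 + (1 + 216*sqrt(3))^2))^(1/3))/24)*cos(sqrt(3)*x*(-(1 + 216*sqrt(3) + sqrt(-1 + (1 + 216*sqrt(3))^2))^(1/3) + (1 + 216*sqrt(3) + sqrt(-1 + (1 + 216*sqrt(3))^2))^(-1/3))/24) + C4*exp(-x*((1 + 216*sqrt(3) + sqrt(-1 + (1 + 216*sqrt(3))^2))^(-1/3) + 1 + (1 + 216*sqrt(3) + sqrt(-1 + (1 + 216*sqrt(3))^2))^(1/3))/12) - sqrt(3)*x^2/3 + sqrt(3)*x


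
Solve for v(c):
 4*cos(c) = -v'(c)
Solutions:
 v(c) = C1 - 4*sin(c)


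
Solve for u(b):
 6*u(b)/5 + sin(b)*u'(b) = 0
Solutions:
 u(b) = C1*(cos(b) + 1)^(3/5)/(cos(b) - 1)^(3/5)


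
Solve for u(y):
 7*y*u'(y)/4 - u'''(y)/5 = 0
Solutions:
 u(y) = C1 + Integral(C2*airyai(70^(1/3)*y/2) + C3*airybi(70^(1/3)*y/2), y)


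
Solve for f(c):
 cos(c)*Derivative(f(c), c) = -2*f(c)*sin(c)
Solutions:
 f(c) = C1*cos(c)^2


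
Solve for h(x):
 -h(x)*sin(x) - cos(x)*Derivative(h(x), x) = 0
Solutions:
 h(x) = C1*cos(x)


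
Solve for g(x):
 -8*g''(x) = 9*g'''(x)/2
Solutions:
 g(x) = C1 + C2*x + C3*exp(-16*x/9)


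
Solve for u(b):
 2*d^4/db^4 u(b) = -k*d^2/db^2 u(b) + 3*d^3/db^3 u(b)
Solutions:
 u(b) = C1 + C2*b + C3*exp(b*(3 - sqrt(9 - 8*k))/4) + C4*exp(b*(sqrt(9 - 8*k) + 3)/4)


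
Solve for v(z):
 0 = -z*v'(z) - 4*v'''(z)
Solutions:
 v(z) = C1 + Integral(C2*airyai(-2^(1/3)*z/2) + C3*airybi(-2^(1/3)*z/2), z)


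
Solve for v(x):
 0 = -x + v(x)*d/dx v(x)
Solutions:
 v(x) = -sqrt(C1 + x^2)
 v(x) = sqrt(C1 + x^2)


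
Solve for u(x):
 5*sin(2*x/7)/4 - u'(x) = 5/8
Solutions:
 u(x) = C1 - 5*x/8 - 35*cos(2*x/7)/8


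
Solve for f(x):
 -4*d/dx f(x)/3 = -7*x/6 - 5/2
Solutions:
 f(x) = C1 + 7*x^2/16 + 15*x/8


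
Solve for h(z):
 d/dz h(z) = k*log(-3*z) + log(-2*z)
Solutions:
 h(z) = C1 + z*(k + 1)*log(-z) + z*(-k + k*log(3) - 1 + log(2))


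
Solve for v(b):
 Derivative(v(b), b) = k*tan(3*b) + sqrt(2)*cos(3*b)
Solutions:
 v(b) = C1 - k*log(cos(3*b))/3 + sqrt(2)*sin(3*b)/3


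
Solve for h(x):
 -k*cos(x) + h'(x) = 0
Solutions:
 h(x) = C1 + k*sin(x)


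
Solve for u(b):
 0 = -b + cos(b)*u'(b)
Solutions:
 u(b) = C1 + Integral(b/cos(b), b)


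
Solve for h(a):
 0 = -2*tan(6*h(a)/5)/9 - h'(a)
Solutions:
 h(a) = -5*asin(C1*exp(-4*a/15))/6 + 5*pi/6
 h(a) = 5*asin(C1*exp(-4*a/15))/6


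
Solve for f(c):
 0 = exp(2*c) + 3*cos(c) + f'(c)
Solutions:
 f(c) = C1 - exp(2*c)/2 - 3*sin(c)


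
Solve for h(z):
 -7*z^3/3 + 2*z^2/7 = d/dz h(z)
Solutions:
 h(z) = C1 - 7*z^4/12 + 2*z^3/21


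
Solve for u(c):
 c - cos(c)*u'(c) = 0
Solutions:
 u(c) = C1 + Integral(c/cos(c), c)


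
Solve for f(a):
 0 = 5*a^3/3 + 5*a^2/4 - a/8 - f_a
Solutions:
 f(a) = C1 + 5*a^4/12 + 5*a^3/12 - a^2/16


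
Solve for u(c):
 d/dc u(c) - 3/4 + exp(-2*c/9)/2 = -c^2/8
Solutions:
 u(c) = C1 - c^3/24 + 3*c/4 + 9*exp(-2*c/9)/4


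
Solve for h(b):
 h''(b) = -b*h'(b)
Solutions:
 h(b) = C1 + C2*erf(sqrt(2)*b/2)


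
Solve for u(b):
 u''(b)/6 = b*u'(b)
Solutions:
 u(b) = C1 + C2*erfi(sqrt(3)*b)


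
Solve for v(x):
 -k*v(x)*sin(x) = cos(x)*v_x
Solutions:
 v(x) = C1*exp(k*log(cos(x)))


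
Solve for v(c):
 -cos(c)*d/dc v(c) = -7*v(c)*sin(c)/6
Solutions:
 v(c) = C1/cos(c)^(7/6)


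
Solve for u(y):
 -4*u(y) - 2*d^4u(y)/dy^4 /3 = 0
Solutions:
 u(y) = (C1*sin(2^(3/4)*3^(1/4)*y/2) + C2*cos(2^(3/4)*3^(1/4)*y/2))*exp(-2^(3/4)*3^(1/4)*y/2) + (C3*sin(2^(3/4)*3^(1/4)*y/2) + C4*cos(2^(3/4)*3^(1/4)*y/2))*exp(2^(3/4)*3^(1/4)*y/2)


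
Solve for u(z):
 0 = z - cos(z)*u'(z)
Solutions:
 u(z) = C1 + Integral(z/cos(z), z)


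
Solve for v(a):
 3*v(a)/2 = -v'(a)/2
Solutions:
 v(a) = C1*exp(-3*a)


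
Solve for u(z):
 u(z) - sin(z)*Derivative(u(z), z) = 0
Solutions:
 u(z) = C1*sqrt(cos(z) - 1)/sqrt(cos(z) + 1)


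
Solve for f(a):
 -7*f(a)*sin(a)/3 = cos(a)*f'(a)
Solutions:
 f(a) = C1*cos(a)^(7/3)


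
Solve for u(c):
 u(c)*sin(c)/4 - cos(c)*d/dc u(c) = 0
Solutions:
 u(c) = C1/cos(c)^(1/4)


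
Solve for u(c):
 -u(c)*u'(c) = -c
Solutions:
 u(c) = -sqrt(C1 + c^2)
 u(c) = sqrt(C1 + c^2)


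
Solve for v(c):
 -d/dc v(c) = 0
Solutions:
 v(c) = C1


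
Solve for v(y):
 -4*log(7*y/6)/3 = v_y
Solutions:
 v(y) = C1 - 4*y*log(y)/3 - 4*y*log(7)/3 + 4*y/3 + 4*y*log(6)/3


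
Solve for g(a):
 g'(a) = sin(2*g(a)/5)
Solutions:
 -a + 5*log(cos(2*g(a)/5) - 1)/4 - 5*log(cos(2*g(a)/5) + 1)/4 = C1


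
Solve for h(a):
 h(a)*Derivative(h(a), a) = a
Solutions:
 h(a) = -sqrt(C1 + a^2)
 h(a) = sqrt(C1 + a^2)


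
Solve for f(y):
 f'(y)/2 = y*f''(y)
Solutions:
 f(y) = C1 + C2*y^(3/2)


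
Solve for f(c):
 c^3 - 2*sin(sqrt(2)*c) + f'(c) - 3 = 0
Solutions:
 f(c) = C1 - c^4/4 + 3*c - sqrt(2)*cos(sqrt(2)*c)


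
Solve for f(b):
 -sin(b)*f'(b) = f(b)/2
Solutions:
 f(b) = C1*(cos(b) + 1)^(1/4)/(cos(b) - 1)^(1/4)


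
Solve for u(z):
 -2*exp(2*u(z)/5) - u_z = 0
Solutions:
 u(z) = 5*log(-sqrt(-1/(C1 - 2*z))) - 5*log(2) + 5*log(10)/2
 u(z) = 5*log(-1/(C1 - 2*z))/2 - 5*log(2) + 5*log(10)/2


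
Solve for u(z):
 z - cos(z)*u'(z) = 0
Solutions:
 u(z) = C1 + Integral(z/cos(z), z)


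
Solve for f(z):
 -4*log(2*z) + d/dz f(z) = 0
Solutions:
 f(z) = C1 + 4*z*log(z) - 4*z + z*log(16)


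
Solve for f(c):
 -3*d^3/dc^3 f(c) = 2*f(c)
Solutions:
 f(c) = C3*exp(-2^(1/3)*3^(2/3)*c/3) + (C1*sin(2^(1/3)*3^(1/6)*c/2) + C2*cos(2^(1/3)*3^(1/6)*c/2))*exp(2^(1/3)*3^(2/3)*c/6)


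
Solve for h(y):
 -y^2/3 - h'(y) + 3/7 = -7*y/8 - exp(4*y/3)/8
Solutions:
 h(y) = C1 - y^3/9 + 7*y^2/16 + 3*y/7 + 3*exp(4*y/3)/32


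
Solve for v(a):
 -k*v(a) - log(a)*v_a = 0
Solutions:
 v(a) = C1*exp(-k*li(a))


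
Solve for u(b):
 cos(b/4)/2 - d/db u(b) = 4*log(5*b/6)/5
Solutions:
 u(b) = C1 - 4*b*log(b)/5 - 4*b*log(5)/5 + 4*b/5 + 4*b*log(6)/5 + 2*sin(b/4)


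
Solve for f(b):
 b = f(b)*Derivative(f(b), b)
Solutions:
 f(b) = -sqrt(C1 + b^2)
 f(b) = sqrt(C1 + b^2)


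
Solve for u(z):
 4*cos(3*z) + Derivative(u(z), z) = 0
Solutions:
 u(z) = C1 - 4*sin(3*z)/3


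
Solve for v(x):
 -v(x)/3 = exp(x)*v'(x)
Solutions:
 v(x) = C1*exp(exp(-x)/3)


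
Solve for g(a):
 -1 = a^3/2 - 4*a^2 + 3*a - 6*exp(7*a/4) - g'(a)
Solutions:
 g(a) = C1 + a^4/8 - 4*a^3/3 + 3*a^2/2 + a - 24*exp(7*a/4)/7


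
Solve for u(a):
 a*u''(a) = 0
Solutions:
 u(a) = C1 + C2*a


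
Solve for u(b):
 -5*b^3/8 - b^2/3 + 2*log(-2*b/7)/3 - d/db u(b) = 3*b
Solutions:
 u(b) = C1 - 5*b^4/32 - b^3/9 - 3*b^2/2 + 2*b*log(-b)/3 + 2*b*(-log(7) - 1 + log(2))/3


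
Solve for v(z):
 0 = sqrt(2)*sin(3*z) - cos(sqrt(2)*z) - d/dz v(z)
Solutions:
 v(z) = C1 - sqrt(2)*sin(sqrt(2)*z)/2 - sqrt(2)*cos(3*z)/3
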